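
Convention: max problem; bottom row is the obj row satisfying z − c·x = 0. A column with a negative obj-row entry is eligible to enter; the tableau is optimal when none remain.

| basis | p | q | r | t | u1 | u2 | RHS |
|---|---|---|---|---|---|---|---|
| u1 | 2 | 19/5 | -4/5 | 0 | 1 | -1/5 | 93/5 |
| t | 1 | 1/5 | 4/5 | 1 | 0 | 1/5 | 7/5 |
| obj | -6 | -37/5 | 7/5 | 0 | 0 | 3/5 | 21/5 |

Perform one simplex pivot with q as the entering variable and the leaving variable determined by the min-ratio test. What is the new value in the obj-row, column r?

-3/19

Ratio test on column q — row 1: (93/5)/(19/5) = 93/19; row 2: (7/5)/(1/5) = 7. Minimum is 93/19 at row 1 (u1 leaves); pivot element 19/5.
Divide row 1 by 19/5; eliminate column q from the other rows.
obj-row update in column r: 7/5 − (-37/5)·(-4/19) = -3/19.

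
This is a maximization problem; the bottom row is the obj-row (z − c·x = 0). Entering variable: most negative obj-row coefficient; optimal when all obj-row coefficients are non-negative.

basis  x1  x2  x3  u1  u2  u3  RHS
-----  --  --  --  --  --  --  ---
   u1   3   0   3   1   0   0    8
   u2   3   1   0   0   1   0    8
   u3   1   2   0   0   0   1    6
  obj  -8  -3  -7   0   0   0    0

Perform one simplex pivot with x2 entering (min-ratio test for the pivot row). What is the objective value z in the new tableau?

Ratio test on column x2 — row 1: entry 0 ≤ 0; row 2: 8/1 = 8; row 3: 6/2 = 3. Minimum is 3 at row 3 (u3 leaves); pivot element 2.
Pivot on row 3; the obj-row RHS becomes 0 − (-3)·3 = 9.

9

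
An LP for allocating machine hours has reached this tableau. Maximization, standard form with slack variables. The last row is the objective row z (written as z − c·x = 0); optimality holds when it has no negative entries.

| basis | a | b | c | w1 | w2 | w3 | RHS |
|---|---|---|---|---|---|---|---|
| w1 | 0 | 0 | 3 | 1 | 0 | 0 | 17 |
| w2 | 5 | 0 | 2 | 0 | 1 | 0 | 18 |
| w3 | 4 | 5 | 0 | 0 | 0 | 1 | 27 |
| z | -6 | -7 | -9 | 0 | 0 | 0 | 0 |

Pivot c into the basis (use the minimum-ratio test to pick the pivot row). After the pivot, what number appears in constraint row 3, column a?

Ratio test on column c — row 1: 17/3 = 17/3; row 2: 18/2 = 9; row 3: entry 0 ≤ 0. Minimum is 17/3 at row 1 (w1 leaves); pivot element 3.
Divide row 1 by 3; eliminate column c from the other rows.
Row 3 update in column a: 4 − 0·0 = 4.

4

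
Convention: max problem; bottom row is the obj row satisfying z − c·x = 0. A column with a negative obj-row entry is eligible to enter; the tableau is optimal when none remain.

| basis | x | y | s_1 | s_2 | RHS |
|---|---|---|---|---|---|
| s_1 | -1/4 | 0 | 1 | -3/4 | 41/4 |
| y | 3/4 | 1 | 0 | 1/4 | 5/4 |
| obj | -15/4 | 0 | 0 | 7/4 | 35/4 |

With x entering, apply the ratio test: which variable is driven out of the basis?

y

Column x entries and ratios — s_1: -1/4 ≤ 0, skip; y: (5/4)/(3/4) = 5/3.
Smallest ratio is 5/3 in the row of y, so y leaves.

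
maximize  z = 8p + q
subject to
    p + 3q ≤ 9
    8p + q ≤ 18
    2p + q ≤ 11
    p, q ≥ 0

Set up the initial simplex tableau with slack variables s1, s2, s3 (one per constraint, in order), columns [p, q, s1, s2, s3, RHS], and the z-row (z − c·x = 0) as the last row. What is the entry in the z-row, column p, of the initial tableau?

The z-row carries the negated objective coefficients: the p entry is -8.

-8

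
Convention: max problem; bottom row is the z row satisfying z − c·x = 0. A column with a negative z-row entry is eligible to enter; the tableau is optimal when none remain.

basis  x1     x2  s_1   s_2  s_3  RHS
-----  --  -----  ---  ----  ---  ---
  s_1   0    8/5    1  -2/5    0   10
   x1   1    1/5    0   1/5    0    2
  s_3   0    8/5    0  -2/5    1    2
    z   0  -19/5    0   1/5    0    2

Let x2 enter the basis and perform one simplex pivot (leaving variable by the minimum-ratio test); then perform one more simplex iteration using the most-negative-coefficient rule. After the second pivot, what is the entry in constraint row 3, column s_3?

1/2

Ratio test on column x2 — row 1: 10/(8/5) = 25/4; row 2: 2/(1/5) = 10; row 3: 2/(8/5) = 5/4. Minimum is 5/4 at row 3 (s_3 leaves); pivot element 8/5.
Divide row 3 by 8/5; eliminate column x2 from the other rows.
Second iteration: most negative z-row entry is -3/4 in column s_2, so s_2 enters.
Ratio test on column s_2 — row 1: entry 0 ≤ 0; row 2: (7/4)/(1/4) = 7; row 3: entry -1/4 ≤ 0. Minimum is 7 at row 2 (x1 leaves); pivot element 1/4.
Divide row 2 by 1/4; eliminate column s_2 from the other rows.
After both pivots, the entry at constraint row 3, column s_3 is 1/2.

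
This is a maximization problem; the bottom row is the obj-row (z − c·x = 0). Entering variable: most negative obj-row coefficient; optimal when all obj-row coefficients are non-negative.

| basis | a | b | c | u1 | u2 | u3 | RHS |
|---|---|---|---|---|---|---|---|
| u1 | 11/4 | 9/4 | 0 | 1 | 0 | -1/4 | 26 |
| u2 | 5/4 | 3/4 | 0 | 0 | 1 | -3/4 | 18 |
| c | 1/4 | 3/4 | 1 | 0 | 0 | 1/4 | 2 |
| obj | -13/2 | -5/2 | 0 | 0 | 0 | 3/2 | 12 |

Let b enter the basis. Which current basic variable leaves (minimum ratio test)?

c

Column b entries and ratios — u1: 26/(9/4) = 104/9; u2: 18/(3/4) = 24; c: 2/(3/4) = 8/3.
Smallest ratio is 8/3 in the row of c, so c leaves.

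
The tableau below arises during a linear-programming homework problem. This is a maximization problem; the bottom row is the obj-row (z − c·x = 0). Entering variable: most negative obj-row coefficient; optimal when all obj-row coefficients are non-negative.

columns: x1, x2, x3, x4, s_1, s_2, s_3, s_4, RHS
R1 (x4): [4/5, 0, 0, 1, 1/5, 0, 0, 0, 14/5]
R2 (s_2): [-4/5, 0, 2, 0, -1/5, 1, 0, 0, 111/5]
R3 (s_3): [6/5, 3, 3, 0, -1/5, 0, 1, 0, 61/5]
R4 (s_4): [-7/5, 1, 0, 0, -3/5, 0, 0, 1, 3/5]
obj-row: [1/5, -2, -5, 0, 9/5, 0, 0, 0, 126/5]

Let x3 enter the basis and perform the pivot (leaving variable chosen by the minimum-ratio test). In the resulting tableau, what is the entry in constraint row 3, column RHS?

61/15

Ratio test on column x3 — row 1: entry 0 ≤ 0; row 2: (111/5)/2 = 111/10; row 3: (61/5)/3 = 61/15; row 4: entry 0 ≤ 0. Minimum is 61/15 at row 3 (s_3 leaves); pivot element 3.
Divide row 3 by 3; eliminate column x3 from the other rows.
In the new row 3, the RHS entry is the old entry divided by the pivot: (61/5)/3 = 61/15.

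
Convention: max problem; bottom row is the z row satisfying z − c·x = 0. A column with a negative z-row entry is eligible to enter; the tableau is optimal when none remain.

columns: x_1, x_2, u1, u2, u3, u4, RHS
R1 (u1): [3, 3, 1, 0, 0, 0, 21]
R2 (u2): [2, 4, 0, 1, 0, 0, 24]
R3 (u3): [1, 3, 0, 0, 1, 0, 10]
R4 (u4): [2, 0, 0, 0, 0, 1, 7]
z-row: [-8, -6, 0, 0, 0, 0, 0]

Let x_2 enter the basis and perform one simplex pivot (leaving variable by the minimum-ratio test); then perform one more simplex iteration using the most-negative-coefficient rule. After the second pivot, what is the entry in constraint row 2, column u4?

Ratio test on column x_2 — row 1: 21/3 = 7; row 2: 24/4 = 6; row 3: 10/3 = 10/3; row 4: entry 0 ≤ 0. Minimum is 10/3 at row 3 (u3 leaves); pivot element 3.
Divide row 3 by 3; eliminate column x_2 from the other rows.
Second iteration: most negative z-row entry is -6 in column x_1, so x_1 enters.
Ratio test on column x_1 — row 1: 11/2 = 11/2; row 2: (32/3)/(2/3) = 16; row 3: (10/3)/(1/3) = 10; row 4: 7/2 = 7/2. Minimum is 7/2 at row 4 (u4 leaves); pivot element 2.
Divide row 4 by 2; eliminate column x_1 from the other rows.
After both pivots, the entry at constraint row 2, column u4 is -1/3.

-1/3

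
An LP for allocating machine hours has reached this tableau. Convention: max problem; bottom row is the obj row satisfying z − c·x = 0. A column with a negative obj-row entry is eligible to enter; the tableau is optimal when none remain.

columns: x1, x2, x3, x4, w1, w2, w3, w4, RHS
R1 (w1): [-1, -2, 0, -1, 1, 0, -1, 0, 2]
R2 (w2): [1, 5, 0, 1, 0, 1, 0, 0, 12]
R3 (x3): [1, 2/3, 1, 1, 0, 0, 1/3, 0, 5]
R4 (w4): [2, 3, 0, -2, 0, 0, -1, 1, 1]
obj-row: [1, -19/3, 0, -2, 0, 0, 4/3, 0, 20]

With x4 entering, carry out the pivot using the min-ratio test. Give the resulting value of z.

Ratio test on column x4 — row 1: entry -1 ≤ 0; row 2: 12/1 = 12; row 3: 5/1 = 5; row 4: entry -2 ≤ 0. Minimum is 5 at row 3 (x3 leaves); pivot element 1.
Pivot on row 3; the obj-row RHS becomes 20 − (-2)·5 = 30.

30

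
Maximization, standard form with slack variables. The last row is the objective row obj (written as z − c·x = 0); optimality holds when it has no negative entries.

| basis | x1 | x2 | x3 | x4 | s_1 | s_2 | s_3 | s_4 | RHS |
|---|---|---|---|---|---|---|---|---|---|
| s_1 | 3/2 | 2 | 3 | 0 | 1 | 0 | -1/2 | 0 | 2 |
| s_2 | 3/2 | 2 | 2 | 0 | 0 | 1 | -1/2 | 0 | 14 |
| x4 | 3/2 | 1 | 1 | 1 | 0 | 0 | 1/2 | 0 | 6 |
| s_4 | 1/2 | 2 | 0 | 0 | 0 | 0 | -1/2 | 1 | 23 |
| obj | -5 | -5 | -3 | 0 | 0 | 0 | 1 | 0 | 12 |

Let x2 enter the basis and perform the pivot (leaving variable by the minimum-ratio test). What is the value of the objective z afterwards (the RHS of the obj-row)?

Ratio test on column x2 — row 1: 2/2 = 1; row 2: 14/2 = 7; row 3: 6/1 = 6; row 4: 23/2 = 23/2. Minimum is 1 at row 1 (s_1 leaves); pivot element 2.
Pivot on row 1; the obj-row RHS becomes 12 − (-5)·1 = 17.

17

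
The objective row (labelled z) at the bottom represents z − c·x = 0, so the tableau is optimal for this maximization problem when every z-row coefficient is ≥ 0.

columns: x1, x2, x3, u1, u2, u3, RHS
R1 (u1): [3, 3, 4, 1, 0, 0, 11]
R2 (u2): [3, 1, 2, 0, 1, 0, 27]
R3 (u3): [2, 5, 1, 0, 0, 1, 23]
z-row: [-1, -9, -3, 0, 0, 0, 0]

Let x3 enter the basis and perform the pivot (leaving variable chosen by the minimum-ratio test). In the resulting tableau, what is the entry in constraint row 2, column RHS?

Ratio test on column x3 — row 1: 11/4 = 11/4; row 2: 27/2 = 27/2; row 3: 23/1 = 23. Minimum is 11/4 at row 1 (u1 leaves); pivot element 4.
Divide row 1 by 4; eliminate column x3 from the other rows.
Row 2 update in column RHS: 27 − 2·(11/4) = 43/2.

43/2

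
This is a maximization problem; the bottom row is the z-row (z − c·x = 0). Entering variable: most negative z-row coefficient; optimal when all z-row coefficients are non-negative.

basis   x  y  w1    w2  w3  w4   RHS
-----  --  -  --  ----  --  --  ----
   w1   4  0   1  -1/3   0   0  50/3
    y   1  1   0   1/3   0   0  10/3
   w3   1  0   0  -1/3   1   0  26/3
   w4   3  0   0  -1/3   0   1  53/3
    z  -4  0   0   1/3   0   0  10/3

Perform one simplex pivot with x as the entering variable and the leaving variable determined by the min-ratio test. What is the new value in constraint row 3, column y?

-1

Ratio test on column x — row 1: (50/3)/4 = 25/6; row 2: (10/3)/1 = 10/3; row 3: (26/3)/1 = 26/3; row 4: (53/3)/3 = 53/9. Minimum is 10/3 at row 2 (y leaves); pivot element 1.
Divide row 2 by 1; eliminate column x from the other rows.
Row 3 update in column y: 0 − 1·1 = -1.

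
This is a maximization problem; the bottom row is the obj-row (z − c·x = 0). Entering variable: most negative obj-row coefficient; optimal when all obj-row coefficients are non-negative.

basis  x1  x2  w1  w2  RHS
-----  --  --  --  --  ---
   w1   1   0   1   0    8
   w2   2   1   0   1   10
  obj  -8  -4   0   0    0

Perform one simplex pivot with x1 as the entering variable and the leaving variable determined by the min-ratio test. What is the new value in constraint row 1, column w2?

-1/2

Ratio test on column x1 — row 1: 8/1 = 8; row 2: 10/2 = 5. Minimum is 5 at row 2 (w2 leaves); pivot element 2.
Divide row 2 by 2; eliminate column x1 from the other rows.
Row 1 update in column w2: 0 − 1·(1/2) = -1/2.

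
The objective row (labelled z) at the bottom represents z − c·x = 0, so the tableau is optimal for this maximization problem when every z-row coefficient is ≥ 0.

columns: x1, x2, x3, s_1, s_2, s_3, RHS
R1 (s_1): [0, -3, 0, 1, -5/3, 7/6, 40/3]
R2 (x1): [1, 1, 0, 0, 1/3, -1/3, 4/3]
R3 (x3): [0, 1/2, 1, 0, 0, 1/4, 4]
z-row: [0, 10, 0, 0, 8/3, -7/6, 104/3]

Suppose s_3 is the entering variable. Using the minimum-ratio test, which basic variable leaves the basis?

Column s_3 entries and ratios — s_1: (40/3)/(7/6) = 80/7; x1: -1/3 ≤ 0, skip; x3: 4/(1/4) = 16.
Smallest ratio is 80/7 in the row of s_1, so s_1 leaves.

s_1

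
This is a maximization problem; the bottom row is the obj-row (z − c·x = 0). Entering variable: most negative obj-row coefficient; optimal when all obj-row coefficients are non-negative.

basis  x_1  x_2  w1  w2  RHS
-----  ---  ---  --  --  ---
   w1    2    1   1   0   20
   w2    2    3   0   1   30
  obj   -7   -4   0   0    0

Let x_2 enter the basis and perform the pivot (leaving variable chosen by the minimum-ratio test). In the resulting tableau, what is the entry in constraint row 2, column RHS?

10

Ratio test on column x_2 — row 1: 20/1 = 20; row 2: 30/3 = 10. Minimum is 10 at row 2 (w2 leaves); pivot element 3.
Divide row 2 by 3; eliminate column x_2 from the other rows.
In the new row 2, the RHS entry is the old entry divided by the pivot: 30/3 = 10.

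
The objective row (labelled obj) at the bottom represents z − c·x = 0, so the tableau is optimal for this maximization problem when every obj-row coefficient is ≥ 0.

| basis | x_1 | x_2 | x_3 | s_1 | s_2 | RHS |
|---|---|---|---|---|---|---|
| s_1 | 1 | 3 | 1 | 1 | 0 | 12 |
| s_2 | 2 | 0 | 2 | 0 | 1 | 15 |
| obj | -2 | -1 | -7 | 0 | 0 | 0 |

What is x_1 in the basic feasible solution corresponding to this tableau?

0

x_1 is not in the basis, so in the current basic feasible solution x_1 = 0.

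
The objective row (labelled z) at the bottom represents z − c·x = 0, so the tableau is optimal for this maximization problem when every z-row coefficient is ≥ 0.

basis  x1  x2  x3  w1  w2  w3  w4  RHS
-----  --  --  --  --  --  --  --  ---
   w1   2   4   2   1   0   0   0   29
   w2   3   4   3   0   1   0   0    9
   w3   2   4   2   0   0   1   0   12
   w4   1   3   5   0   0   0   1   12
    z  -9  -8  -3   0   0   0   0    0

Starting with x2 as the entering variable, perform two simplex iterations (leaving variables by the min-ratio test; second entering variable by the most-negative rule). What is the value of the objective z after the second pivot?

Ratio test on column x2 — row 1: 29/4 = 29/4; row 2: 9/4 = 9/4; row 3: 12/4 = 3; row 4: 12/3 = 4. Minimum is 9/4 at row 2 (w2 leaves); pivot element 4.
Pivot on row 2; the z-row RHS becomes 0 − (-8)·(9/4) = 18.
Next entering variable (most negative z-row entry -3): x1.
Ratio test on column x1 — row 1: entry -1 ≤ 0; row 2: (9/4)/(3/4) = 3; row 3: entry -1 ≤ 0; row 4: entry -5/4 ≤ 0. Minimum is 3 at row 2 (x2 leaves); pivot element 3/4.
After the second pivot the z-row RHS is 18 − (-3)·3 = 27.

27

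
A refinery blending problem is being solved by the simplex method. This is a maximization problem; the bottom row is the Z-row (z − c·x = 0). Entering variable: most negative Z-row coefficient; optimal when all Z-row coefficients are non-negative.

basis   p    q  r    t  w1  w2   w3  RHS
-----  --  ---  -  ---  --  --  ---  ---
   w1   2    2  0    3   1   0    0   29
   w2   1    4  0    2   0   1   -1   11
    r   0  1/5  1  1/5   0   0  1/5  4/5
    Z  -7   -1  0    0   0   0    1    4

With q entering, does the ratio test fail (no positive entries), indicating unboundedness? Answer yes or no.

no

Column q has positive entries in row(s) 1, 2, 3, so the ratio test bounds it — not unbounded.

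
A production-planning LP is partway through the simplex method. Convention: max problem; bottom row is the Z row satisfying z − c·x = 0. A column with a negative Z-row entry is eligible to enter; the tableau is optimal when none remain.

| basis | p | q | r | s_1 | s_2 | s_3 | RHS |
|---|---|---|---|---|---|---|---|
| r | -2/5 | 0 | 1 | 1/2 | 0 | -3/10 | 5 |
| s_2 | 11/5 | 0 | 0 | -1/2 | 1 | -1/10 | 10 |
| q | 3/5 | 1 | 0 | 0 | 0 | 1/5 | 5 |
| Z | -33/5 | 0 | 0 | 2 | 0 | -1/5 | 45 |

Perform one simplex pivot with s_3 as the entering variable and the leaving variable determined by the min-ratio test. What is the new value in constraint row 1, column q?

Ratio test on column s_3 — row 1: entry -3/10 ≤ 0; row 2: entry -1/10 ≤ 0; row 3: 5/(1/5) = 25. Minimum is 25 at row 3 (q leaves); pivot element 1/5.
Divide row 3 by 1/5; eliminate column s_3 from the other rows.
Row 1 update in column q: 0 − (-3/10)·5 = 3/2.

3/2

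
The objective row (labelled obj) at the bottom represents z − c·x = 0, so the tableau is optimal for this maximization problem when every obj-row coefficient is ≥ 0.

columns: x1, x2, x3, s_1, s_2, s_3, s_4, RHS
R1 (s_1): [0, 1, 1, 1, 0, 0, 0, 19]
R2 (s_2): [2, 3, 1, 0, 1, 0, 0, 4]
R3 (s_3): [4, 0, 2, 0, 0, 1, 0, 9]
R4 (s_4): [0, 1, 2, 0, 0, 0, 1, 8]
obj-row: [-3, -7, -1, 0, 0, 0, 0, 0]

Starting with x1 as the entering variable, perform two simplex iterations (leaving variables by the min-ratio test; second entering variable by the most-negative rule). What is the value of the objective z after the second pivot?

Ratio test on column x1 — row 1: entry 0 ≤ 0; row 2: 4/2 = 2; row 3: 9/4 = 9/4; row 4: entry 0 ≤ 0. Minimum is 2 at row 2 (s_2 leaves); pivot element 2.
Pivot on row 2; the obj-row RHS becomes 0 − (-3)·2 = 6.
Next entering variable (most negative obj-row entry -5/2): x2.
Ratio test on column x2 — row 1: 19/1 = 19; row 2: 2/(3/2) = 4/3; row 3: entry -6 ≤ 0; row 4: 8/1 = 8. Minimum is 4/3 at row 2 (x1 leaves); pivot element 3/2.
After the second pivot the obj-row RHS is 6 − (-5/2)·(4/3) = 28/3.

28/3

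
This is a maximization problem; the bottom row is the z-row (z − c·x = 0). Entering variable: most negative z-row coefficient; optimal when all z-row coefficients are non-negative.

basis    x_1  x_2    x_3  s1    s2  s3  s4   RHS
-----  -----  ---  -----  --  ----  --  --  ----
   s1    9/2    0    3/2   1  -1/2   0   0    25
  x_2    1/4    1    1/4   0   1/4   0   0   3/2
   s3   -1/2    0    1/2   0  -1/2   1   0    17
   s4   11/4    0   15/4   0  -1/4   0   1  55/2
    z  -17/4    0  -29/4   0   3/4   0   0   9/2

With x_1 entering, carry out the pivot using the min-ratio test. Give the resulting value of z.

Ratio test on column x_1 — row 1: 25/(9/2) = 50/9; row 2: (3/2)/(1/4) = 6; row 3: entry -1/2 ≤ 0; row 4: (55/2)/(11/4) = 10. Minimum is 50/9 at row 1 (s1 leaves); pivot element 9/2.
Pivot on row 1; the z-row RHS becomes 9/2 − (-17/4)·(50/9) = 253/9.

253/9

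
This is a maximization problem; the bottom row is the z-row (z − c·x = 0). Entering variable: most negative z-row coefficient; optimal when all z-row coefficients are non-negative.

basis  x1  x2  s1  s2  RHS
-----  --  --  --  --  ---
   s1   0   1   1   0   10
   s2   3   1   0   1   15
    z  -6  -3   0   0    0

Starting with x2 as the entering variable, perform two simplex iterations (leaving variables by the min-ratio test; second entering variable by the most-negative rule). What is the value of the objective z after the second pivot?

40

Ratio test on column x2 — row 1: 10/1 = 10; row 2: 15/1 = 15. Minimum is 10 at row 1 (s1 leaves); pivot element 1.
Pivot on row 1; the z-row RHS becomes 0 − (-3)·10 = 30.
Next entering variable (most negative z-row entry -6): x1.
Ratio test on column x1 — row 1: entry 0 ≤ 0; row 2: 5/3 = 5/3. Minimum is 5/3 at row 2 (s2 leaves); pivot element 3.
After the second pivot the z-row RHS is 30 − (-6)·(5/3) = 40.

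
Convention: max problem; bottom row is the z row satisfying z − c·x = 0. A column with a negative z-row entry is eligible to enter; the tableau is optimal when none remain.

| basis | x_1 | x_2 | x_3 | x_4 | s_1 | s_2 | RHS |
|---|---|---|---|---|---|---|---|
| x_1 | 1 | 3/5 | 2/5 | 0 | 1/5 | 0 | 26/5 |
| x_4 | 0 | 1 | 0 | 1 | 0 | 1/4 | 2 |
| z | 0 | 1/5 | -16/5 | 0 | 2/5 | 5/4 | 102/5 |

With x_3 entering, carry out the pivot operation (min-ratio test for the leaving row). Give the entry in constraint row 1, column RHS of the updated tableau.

Ratio test on column x_3 — row 1: (26/5)/(2/5) = 13; row 2: entry 0 ≤ 0. Minimum is 13 at row 1 (x_1 leaves); pivot element 2/5.
Divide row 1 by 2/5; eliminate column x_3 from the other rows.
In the new row 1, the RHS entry is the old entry divided by the pivot: (26/5)/(2/5) = 13.

13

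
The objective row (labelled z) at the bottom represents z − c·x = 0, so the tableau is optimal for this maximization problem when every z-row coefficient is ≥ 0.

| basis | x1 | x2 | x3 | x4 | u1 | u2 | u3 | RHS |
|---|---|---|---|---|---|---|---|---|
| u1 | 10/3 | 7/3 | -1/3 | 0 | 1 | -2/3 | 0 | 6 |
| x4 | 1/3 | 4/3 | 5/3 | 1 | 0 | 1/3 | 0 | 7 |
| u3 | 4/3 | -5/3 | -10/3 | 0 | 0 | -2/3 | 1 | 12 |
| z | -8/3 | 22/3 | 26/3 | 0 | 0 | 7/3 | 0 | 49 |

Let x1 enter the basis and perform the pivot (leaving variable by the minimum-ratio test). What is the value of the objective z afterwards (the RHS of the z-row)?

269/5

Ratio test on column x1 — row 1: 6/(10/3) = 9/5; row 2: 7/(1/3) = 21; row 3: 12/(4/3) = 9. Minimum is 9/5 at row 1 (u1 leaves); pivot element 10/3.
Pivot on row 1; the z-row RHS becomes 49 − (-8/3)·(9/5) = 269/5.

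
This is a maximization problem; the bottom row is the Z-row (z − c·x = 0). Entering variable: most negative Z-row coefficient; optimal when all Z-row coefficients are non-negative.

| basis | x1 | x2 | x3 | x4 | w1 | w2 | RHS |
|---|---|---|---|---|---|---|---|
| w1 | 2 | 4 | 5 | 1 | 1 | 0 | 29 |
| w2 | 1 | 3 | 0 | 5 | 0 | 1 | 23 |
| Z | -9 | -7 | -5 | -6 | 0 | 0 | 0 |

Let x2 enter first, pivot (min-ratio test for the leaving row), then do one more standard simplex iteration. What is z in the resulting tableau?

261/2

Ratio test on column x2 — row 1: 29/4 = 29/4; row 2: 23/3 = 23/3. Minimum is 29/4 at row 1 (w1 leaves); pivot element 4.
Pivot on row 1; the Z-row RHS becomes 0 − (-7)·(29/4) = 203/4.
Next entering variable (most negative Z-row entry -11/2): x1.
Ratio test on column x1 — row 1: (29/4)/(1/2) = 29/2; row 2: entry -1/2 ≤ 0. Minimum is 29/2 at row 1 (x2 leaves); pivot element 1/2.
After the second pivot the Z-row RHS is 203/4 − (-11/2)·(29/2) = 261/2.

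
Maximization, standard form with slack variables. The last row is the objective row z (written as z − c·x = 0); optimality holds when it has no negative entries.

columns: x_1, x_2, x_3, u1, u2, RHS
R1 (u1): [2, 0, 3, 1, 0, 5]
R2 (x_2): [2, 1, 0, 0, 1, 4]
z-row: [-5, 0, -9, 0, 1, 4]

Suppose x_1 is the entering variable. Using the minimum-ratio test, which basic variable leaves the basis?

Column x_1 entries and ratios — u1: 5/2 = 5/2; x_2: 4/2 = 2.
Smallest ratio is 2 in the row of x_2, so x_2 leaves.

x_2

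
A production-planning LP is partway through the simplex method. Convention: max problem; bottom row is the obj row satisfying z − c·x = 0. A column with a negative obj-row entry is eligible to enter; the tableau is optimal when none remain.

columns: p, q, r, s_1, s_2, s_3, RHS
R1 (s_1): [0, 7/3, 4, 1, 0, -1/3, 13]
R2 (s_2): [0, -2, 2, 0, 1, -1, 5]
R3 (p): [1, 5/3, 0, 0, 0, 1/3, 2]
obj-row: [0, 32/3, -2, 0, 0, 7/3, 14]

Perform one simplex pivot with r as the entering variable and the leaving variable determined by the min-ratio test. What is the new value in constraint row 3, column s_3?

Ratio test on column r — row 1: 13/4 = 13/4; row 2: 5/2 = 5/2; row 3: entry 0 ≤ 0. Minimum is 5/2 at row 2 (s_2 leaves); pivot element 2.
Divide row 2 by 2; eliminate column r from the other rows.
Row 3 update in column s_3: 1/3 − 0·(-1/2) = 1/3.

1/3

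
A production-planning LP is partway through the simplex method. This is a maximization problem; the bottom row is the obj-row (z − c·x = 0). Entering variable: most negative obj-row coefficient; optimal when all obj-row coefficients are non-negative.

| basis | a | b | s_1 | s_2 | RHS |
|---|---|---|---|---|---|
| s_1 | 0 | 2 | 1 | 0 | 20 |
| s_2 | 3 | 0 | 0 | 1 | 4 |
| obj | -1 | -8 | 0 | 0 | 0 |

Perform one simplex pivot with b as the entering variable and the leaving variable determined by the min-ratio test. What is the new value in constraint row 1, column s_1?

1/2

Ratio test on column b — row 1: 20/2 = 10; row 2: entry 0 ≤ 0. Minimum is 10 at row 1 (s_1 leaves); pivot element 2.
Divide row 1 by 2; eliminate column b from the other rows.
In the new row 1, the s_1 entry is the old entry divided by the pivot: 1/2 = 1/2.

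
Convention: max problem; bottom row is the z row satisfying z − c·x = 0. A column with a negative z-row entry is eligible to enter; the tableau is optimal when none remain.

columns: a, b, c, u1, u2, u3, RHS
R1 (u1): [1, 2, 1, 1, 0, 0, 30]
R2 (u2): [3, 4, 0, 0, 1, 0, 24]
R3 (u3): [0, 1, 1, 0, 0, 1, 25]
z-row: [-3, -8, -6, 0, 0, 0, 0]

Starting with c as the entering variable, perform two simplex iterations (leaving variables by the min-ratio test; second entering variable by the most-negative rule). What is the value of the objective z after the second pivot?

165

Ratio test on column c — row 1: 30/1 = 30; row 2: entry 0 ≤ 0; row 3: 25/1 = 25. Minimum is 25 at row 3 (u3 leaves); pivot element 1.
Pivot on row 3; the z-row RHS becomes 0 − (-6)·25 = 150.
Next entering variable (most negative z-row entry -3): a.
Ratio test on column a — row 1: 5/1 = 5; row 2: 24/3 = 8; row 3: entry 0 ≤ 0. Minimum is 5 at row 1 (u1 leaves); pivot element 1.
After the second pivot the z-row RHS is 150 − (-3)·5 = 165.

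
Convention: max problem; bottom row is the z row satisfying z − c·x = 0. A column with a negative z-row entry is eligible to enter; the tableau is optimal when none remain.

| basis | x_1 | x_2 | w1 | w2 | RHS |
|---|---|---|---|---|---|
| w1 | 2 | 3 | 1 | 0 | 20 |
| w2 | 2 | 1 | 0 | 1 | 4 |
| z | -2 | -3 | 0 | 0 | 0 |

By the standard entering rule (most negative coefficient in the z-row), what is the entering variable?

Negative z-row entries: x_1: -2, x_2: -3.
The most negative is -3 in column x_2, so x_2 enters.

x_2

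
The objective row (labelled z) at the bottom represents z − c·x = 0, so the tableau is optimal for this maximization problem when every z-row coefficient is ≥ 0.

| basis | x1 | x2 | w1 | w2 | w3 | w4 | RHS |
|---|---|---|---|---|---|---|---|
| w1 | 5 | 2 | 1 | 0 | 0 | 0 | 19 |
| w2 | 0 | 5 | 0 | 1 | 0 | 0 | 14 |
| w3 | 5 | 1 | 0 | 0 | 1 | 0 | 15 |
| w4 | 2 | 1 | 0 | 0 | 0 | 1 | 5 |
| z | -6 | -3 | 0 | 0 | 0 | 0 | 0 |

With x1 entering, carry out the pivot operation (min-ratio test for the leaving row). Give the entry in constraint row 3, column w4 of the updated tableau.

Ratio test on column x1 — row 1: 19/5 = 19/5; row 2: entry 0 ≤ 0; row 3: 15/5 = 3; row 4: 5/2 = 5/2. Minimum is 5/2 at row 4 (w4 leaves); pivot element 2.
Divide row 4 by 2; eliminate column x1 from the other rows.
Row 3 update in column w4: 0 − 5·(1/2) = -5/2.

-5/2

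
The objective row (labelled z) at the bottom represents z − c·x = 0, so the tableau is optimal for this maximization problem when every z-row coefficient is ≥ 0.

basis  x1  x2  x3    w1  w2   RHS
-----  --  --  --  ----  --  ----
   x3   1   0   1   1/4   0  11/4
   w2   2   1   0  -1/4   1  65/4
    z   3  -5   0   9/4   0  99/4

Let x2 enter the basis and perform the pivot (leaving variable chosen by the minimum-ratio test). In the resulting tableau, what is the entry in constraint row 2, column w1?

-1/4

Ratio test on column x2 — row 1: entry 0 ≤ 0; row 2: (65/4)/1 = 65/4. Minimum is 65/4 at row 2 (w2 leaves); pivot element 1.
Divide row 2 by 1; eliminate column x2 from the other rows.
In the new row 2, the w1 entry is the old entry divided by the pivot: (-1/4)/1 = -1/4.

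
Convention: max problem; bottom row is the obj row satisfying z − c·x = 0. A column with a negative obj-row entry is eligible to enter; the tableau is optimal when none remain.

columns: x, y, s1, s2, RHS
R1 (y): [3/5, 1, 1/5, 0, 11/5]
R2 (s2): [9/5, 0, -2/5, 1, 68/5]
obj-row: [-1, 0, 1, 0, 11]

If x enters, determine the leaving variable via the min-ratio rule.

y

Column x entries and ratios — y: (11/5)/(3/5) = 11/3; s2: (68/5)/(9/5) = 68/9.
Smallest ratio is 11/3 in the row of y, so y leaves.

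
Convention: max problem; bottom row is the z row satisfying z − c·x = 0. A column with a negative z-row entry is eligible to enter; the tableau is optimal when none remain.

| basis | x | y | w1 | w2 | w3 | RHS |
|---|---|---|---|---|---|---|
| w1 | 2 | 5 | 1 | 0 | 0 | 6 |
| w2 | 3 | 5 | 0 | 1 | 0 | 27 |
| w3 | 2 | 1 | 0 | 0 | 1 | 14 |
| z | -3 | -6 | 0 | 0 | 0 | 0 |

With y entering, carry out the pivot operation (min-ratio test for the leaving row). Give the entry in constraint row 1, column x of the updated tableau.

Ratio test on column y — row 1: 6/5 = 6/5; row 2: 27/5 = 27/5; row 3: 14/1 = 14. Minimum is 6/5 at row 1 (w1 leaves); pivot element 5.
Divide row 1 by 5; eliminate column y from the other rows.
In the new row 1, the x entry is the old entry divided by the pivot: 2/5 = 2/5.

2/5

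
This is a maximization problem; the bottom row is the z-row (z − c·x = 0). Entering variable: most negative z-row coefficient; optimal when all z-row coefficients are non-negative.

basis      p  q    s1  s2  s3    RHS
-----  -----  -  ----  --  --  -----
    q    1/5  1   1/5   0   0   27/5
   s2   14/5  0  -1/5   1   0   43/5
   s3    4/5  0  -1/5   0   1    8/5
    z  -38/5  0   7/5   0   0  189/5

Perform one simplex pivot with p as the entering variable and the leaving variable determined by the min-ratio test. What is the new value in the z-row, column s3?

19/2

Ratio test on column p — row 1: (27/5)/(1/5) = 27; row 2: (43/5)/(14/5) = 43/14; row 3: (8/5)/(4/5) = 2. Minimum is 2 at row 3 (s3 leaves); pivot element 4/5.
Divide row 3 by 4/5; eliminate column p from the other rows.
z-row update in column s3: 0 − (-38/5)·(5/4) = 19/2.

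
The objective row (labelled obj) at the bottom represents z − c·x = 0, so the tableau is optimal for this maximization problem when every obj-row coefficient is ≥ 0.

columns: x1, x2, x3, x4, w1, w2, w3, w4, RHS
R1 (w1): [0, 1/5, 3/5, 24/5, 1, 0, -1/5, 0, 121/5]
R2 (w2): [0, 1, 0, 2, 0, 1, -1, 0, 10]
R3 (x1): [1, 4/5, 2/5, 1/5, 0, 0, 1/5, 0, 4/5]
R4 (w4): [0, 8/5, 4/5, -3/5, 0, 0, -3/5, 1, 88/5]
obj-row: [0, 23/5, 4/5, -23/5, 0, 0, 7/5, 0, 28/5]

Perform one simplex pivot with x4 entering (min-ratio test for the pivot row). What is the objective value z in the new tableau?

24

Ratio test on column x4 — row 1: (121/5)/(24/5) = 121/24; row 2: 10/2 = 5; row 3: (4/5)/(1/5) = 4; row 4: entry -3/5 ≤ 0. Minimum is 4 at row 3 (x1 leaves); pivot element 1/5.
Pivot on row 3; the obj-row RHS becomes 28/5 − (-23/5)·4 = 24.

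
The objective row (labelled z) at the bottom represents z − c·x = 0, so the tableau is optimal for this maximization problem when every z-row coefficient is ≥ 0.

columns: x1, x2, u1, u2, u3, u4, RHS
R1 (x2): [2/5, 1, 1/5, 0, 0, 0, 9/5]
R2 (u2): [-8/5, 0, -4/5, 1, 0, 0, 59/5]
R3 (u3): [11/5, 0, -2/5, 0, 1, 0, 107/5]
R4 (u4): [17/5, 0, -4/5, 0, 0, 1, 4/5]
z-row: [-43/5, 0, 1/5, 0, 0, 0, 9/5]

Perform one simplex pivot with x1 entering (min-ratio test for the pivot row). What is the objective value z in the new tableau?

Ratio test on column x1 — row 1: (9/5)/(2/5) = 9/2; row 2: entry -8/5 ≤ 0; row 3: (107/5)/(11/5) = 107/11; row 4: (4/5)/(17/5) = 4/17. Minimum is 4/17 at row 4 (u4 leaves); pivot element 17/5.
Pivot on row 4; the z-row RHS becomes 9/5 − (-43/5)·(4/17) = 65/17.

65/17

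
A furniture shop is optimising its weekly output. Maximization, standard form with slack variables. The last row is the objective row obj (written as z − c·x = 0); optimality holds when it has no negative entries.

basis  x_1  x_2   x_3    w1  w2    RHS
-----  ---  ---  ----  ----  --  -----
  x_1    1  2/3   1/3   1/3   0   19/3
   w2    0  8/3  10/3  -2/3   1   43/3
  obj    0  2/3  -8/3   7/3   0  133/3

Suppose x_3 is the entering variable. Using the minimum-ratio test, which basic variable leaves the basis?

w2

Column x_3 entries and ratios — x_1: (19/3)/(1/3) = 19; w2: (43/3)/(10/3) = 43/10.
Smallest ratio is 43/10 in the row of w2, so w2 leaves.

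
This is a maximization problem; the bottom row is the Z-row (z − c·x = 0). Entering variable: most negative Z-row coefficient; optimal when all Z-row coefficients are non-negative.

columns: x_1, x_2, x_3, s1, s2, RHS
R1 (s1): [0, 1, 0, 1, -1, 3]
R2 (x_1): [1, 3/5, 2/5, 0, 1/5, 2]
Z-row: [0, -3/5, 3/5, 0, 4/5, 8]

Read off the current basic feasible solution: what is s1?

3

s1 is basic (row 1); its value is the RHS of that row, 3.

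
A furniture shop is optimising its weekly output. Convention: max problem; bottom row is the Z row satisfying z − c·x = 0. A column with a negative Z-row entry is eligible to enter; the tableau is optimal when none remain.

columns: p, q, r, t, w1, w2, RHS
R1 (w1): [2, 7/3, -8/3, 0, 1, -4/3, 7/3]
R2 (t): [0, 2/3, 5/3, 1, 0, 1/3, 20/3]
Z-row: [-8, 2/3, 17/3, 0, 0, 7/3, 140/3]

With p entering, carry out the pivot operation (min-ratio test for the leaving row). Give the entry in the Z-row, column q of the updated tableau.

Ratio test on column p — row 1: (7/3)/2 = 7/6; row 2: entry 0 ≤ 0. Minimum is 7/6 at row 1 (w1 leaves); pivot element 2.
Divide row 1 by 2; eliminate column p from the other rows.
Z-row update in column q: 2/3 − (-8)·(7/6) = 10.

10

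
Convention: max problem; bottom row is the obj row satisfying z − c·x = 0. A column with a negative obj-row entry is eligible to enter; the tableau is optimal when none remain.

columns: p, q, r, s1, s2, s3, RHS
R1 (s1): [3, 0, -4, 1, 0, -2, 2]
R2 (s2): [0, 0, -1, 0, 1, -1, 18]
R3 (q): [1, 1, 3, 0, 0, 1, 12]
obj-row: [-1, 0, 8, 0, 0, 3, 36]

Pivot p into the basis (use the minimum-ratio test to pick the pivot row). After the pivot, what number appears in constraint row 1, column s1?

1/3

Ratio test on column p — row 1: 2/3 = 2/3; row 2: entry 0 ≤ 0; row 3: 12/1 = 12. Minimum is 2/3 at row 1 (s1 leaves); pivot element 3.
Divide row 1 by 3; eliminate column p from the other rows.
In the new row 1, the s1 entry is the old entry divided by the pivot: 1/3 = 1/3.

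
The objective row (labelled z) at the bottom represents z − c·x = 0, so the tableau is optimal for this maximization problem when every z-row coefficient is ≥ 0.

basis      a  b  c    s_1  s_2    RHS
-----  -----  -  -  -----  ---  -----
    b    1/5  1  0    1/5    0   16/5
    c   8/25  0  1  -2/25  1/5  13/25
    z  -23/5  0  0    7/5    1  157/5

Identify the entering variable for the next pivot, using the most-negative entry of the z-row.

Negative z-row entries: a: -23/5.
The most negative is -23/5 in column a, so a enters.

a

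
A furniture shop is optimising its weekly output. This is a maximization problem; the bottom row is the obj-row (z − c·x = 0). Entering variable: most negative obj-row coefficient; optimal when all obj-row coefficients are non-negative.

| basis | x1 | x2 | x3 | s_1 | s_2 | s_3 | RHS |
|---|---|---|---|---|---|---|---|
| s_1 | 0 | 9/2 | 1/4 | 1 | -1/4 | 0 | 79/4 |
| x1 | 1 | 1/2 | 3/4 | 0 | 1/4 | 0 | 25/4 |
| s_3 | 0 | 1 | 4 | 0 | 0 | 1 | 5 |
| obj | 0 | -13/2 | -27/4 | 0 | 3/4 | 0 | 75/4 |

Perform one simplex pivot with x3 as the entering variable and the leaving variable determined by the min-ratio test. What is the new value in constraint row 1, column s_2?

Ratio test on column x3 — row 1: (79/4)/(1/4) = 79; row 2: (25/4)/(3/4) = 25/3; row 3: 5/4 = 5/4. Minimum is 5/4 at row 3 (s_3 leaves); pivot element 4.
Divide row 3 by 4; eliminate column x3 from the other rows.
Row 1 update in column s_2: -1/4 − (1/4)·0 = -1/4.

-1/4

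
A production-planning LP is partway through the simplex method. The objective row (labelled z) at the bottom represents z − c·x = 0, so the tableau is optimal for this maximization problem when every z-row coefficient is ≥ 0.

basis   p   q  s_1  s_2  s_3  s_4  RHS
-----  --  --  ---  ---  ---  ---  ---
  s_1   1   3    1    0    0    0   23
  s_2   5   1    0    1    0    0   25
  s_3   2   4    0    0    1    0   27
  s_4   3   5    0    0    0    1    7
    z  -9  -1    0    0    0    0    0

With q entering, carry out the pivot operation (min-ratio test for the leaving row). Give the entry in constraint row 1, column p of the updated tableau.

Ratio test on column q — row 1: 23/3 = 23/3; row 2: 25/1 = 25; row 3: 27/4 = 27/4; row 4: 7/5 = 7/5. Minimum is 7/5 at row 4 (s_4 leaves); pivot element 5.
Divide row 4 by 5; eliminate column q from the other rows.
Row 1 update in column p: 1 − 3·(3/5) = -4/5.

-4/5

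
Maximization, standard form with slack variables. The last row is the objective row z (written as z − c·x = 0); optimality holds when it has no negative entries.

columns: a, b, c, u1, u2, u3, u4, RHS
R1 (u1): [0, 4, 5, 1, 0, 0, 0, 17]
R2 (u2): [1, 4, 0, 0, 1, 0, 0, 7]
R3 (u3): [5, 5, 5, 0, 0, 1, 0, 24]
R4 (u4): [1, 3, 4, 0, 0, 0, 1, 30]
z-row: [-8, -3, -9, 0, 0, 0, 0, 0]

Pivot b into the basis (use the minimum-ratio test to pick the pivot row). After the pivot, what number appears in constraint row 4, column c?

4

Ratio test on column b — row 1: 17/4 = 17/4; row 2: 7/4 = 7/4; row 3: 24/5 = 24/5; row 4: 30/3 = 10. Minimum is 7/4 at row 2 (u2 leaves); pivot element 4.
Divide row 2 by 4; eliminate column b from the other rows.
Row 4 update in column c: 4 − 3·0 = 4.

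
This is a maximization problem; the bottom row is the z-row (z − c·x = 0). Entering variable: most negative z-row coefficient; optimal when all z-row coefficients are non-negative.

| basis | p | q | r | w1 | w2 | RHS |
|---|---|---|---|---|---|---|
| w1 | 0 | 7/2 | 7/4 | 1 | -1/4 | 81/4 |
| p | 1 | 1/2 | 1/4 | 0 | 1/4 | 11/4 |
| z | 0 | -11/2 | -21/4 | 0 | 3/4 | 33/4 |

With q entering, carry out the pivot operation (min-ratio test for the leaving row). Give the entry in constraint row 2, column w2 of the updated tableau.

1/2

Ratio test on column q — row 1: (81/4)/(7/2) = 81/14; row 2: (11/4)/(1/2) = 11/2. Minimum is 11/2 at row 2 (p leaves); pivot element 1/2.
Divide row 2 by 1/2; eliminate column q from the other rows.
In the new row 2, the w2 entry is the old entry divided by the pivot: (1/4)/(1/2) = 1/2.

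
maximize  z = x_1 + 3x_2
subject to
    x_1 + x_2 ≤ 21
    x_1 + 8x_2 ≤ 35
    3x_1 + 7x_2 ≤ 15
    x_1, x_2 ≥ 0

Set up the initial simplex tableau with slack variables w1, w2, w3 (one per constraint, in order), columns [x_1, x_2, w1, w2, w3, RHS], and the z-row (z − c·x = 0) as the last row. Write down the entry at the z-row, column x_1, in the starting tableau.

-1

The z-row carries the negated objective coefficients: the x_1 entry is -1.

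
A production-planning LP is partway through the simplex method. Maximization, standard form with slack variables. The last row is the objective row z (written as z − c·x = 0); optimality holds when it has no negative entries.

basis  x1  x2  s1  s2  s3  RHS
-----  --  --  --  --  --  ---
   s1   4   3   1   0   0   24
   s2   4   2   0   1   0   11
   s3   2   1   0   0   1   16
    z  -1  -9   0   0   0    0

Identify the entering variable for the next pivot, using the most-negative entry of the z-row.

Negative z-row entries: x1: -1, x2: -9.
The most negative is -9 in column x2, so x2 enters.

x2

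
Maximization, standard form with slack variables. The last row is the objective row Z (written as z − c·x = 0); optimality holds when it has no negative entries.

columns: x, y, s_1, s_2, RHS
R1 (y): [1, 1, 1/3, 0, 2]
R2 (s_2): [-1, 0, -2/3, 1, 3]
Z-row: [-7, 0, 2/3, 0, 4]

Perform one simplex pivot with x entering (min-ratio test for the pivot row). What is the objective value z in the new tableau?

18

Ratio test on column x — row 1: 2/1 = 2; row 2: entry -1 ≤ 0. Minimum is 2 at row 1 (y leaves); pivot element 1.
Pivot on row 1; the Z-row RHS becomes 4 − (-7)·2 = 18.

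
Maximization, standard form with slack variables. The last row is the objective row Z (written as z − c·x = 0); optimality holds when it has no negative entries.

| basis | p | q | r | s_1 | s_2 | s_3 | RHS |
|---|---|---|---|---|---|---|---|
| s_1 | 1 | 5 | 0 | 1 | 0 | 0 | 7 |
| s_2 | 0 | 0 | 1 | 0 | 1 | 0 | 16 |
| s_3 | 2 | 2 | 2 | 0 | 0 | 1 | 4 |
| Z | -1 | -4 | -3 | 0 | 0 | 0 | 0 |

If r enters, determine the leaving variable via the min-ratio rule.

s_3

Column r entries and ratios — s_1: 0 ≤ 0, skip; s_2: 16/1 = 16; s_3: 4/2 = 2.
Smallest ratio is 2 in the row of s_3, so s_3 leaves.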